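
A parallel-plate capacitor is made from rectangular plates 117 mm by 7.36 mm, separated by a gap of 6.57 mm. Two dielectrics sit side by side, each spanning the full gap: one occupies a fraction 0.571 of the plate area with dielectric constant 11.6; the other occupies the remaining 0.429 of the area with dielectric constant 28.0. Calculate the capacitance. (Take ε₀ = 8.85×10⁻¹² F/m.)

C ≈ 21.6 pF

A = 117 × 7.36 mm² = 8.61×10⁻⁴ m².
Side-by-side slabs ⇒ two capacitors in parallel, each spanning the full gap.
C₁ = κ₁ε₀A₁/d = 11.6 × 8.85×10⁻¹² × 4.92×10⁻⁴ / 6.57×10⁻³ = 7.68×10⁻¹² F.
C₂ = κ₂ε₀A₂/d = 28.0 × 8.85×10⁻¹² × 3.69×10⁻⁴ / 6.57×10⁻³ = 1.39×10⁻¹¹ F.
C = C₁ + C₂ = 2.16×10⁻¹¹ F.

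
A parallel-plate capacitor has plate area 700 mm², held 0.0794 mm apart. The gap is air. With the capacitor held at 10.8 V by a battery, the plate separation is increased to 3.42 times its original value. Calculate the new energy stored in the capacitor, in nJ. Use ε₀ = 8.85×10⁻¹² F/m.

1.33 nJ

A = 700 mm² = 7.00×10⁻⁴ m².
Initially C₁ = ε₀A/d = 8.85×10⁻¹² × 7.00×10⁻⁴ / 7.94×10⁻⁵ = 7.80×10⁻¹¹ F.
U₁ = 4.55×10⁻⁹ J.
Battery connected ⇒ V is held fixed. C₂ = 0.292 C₁ and U = ½CV², so U₂/U₁ = C₂/C₁ = 0.292.
U₂ = 0.292 × 4.55×10⁻⁹ = 1.33×10⁻⁹ J.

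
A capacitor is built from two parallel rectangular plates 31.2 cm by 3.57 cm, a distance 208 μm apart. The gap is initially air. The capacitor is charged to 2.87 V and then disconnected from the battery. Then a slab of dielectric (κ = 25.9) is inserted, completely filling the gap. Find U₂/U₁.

Isolated ⇒ Q is held fixed.
C₂ = 25.9 C₁ and U = Q²/(2C), so U₂/U₁ = C₁/C₂ = 0.0386.

0.0386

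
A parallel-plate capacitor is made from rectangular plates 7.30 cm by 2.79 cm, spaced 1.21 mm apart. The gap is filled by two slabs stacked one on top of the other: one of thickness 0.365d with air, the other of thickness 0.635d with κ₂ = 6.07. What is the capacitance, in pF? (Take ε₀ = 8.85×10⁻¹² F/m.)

31.7 pF

A = 7.30 × 2.79 cm² = 2.04×10⁻³ m².
Stacked slabs ⇒ two capacitors in series, each with the full plate area.
C₁ = κ₁ε₀A/d₁ = 1.00 × 8.85×10⁻¹² × 2.04×10⁻³ / 4.42×10⁻⁴ = 4.08×10⁻¹¹ F.
C₂ = κ₂ε₀A/d₂ = 6.07 × 8.85×10⁻¹² × 2.04×10⁻³ / 7.68×10⁻⁴ = 1.42×10⁻¹⁰ F.
C = (1/C₁ + 1/C₂)⁻¹ = 3.17×10⁻¹¹ F.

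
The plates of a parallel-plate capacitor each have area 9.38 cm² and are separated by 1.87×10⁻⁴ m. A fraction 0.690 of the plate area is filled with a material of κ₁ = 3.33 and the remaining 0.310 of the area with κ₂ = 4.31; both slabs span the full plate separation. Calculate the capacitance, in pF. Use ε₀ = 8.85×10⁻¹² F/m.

161 pF

A = 9.38 cm² = 9.38×10⁻⁴ m².
Side-by-side slabs ⇒ two capacitors in parallel, each spanning the full gap.
C₁ = κ₁ε₀A₁/d = 3.33 × 8.85×10⁻¹² × 6.47×10⁻⁴ / 1.87×10⁻⁴ = 1.02×10⁻¹⁰ F.
C₂ = κ₂ε₀A₂/d = 4.31 × 8.85×10⁻¹² × 2.91×10⁻⁴ / 1.87×10⁻⁴ = 5.93×10⁻¹¹ F.
C = C₁ + C₂ = 1.61×10⁻¹⁰ F.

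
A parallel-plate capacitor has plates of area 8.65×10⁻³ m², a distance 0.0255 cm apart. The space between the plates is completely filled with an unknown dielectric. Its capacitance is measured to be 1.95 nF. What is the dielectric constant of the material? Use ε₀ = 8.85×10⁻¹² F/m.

κ ≈ 6.50

κ = Cd/(ε₀A) = 1.95×10⁻⁹ × 2.55×10⁻⁴ / (8.85×10⁻¹² × 8.65×10⁻³) = 6.50.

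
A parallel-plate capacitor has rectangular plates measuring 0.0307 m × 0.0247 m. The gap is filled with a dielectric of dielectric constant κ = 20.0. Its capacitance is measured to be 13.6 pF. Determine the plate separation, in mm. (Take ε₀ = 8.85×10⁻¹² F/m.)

A = 0.0307 × 0.0247 m² = 7.58×10⁻⁴ m².
d = κε₀A/C = 20.0 × 8.85×10⁻¹² × 7.58×10⁻⁴ / 1.36×10⁻¹¹ = 9.87×10⁻³ m.

d ≈ 9.87 mm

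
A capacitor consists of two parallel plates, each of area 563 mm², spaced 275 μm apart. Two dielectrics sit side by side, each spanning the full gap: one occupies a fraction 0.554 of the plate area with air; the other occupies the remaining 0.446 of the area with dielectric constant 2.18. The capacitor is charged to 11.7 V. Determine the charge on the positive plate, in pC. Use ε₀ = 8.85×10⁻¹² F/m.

A = 563 mm² = 5.63×10⁻⁴ m².
Side-by-side slabs ⇒ two capacitors in parallel, each spanning the full gap.
C₁ = κ₁ε₀A₁/d = 1.00 × 8.85×10⁻¹² × 3.12×10⁻⁴ / 2.75×10⁻⁴ = 1.00×10⁻¹¹ F.
C₂ = κ₂ε₀A₂/d = 2.18 × 8.85×10⁻¹² × 2.51×10⁻⁴ / 2.75×10⁻⁴ = 1.76×10⁻¹¹ F.
C = C₁ + C₂ = 2.77×10⁻¹¹ F.
Q = CV = 2.77×10⁻¹¹ × 11.7 = 3.24×10⁻¹⁰ C.

Q ≈ 324 pC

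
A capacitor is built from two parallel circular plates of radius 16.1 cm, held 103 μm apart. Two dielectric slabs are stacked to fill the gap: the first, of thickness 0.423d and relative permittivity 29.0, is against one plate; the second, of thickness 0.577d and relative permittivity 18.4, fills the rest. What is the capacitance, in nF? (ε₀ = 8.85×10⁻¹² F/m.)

A = π(16.1 cm)² = 8.14×10⁻² m².
Stacked slabs ⇒ two capacitors in series, each with the full plate area.
C₁ = κ₁ε₀A/d₁ = 29.0 × 8.85×10⁻¹² × 8.14×10⁻² / 4.36×10⁻⁵ = 4.80×10⁻⁷ F.
C₂ = κ₂ε₀A/d₂ = 18.4 × 8.85×10⁻¹² × 8.14×10⁻² / 5.94×10⁻⁵ = 2.23×10⁻⁷ F.
C = (1/C₁ + 1/C₂)⁻¹ = 1.52×10⁻⁷ F.

C ≈ 152 nF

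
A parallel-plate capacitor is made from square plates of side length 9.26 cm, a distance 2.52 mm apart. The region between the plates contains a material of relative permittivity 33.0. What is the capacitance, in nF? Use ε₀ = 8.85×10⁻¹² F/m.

A = (9.26 cm)² = 8.57×10⁻³ m².
C = κε₀A/d = 33.0 × 8.85×10⁻¹² × 8.57×10⁻³ / 2.52×10⁻³ = 9.94×10⁻¹⁰ F.

C ≈ 0.994 nF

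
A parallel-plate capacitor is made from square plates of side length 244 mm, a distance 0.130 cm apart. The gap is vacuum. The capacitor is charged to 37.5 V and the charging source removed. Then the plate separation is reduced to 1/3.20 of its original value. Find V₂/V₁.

V₂/V₁ ≈ 0.312

Isolated ⇒ Q is held fixed.
C₂ = 3.20 C₁ and V = Q/C, so V₂/V₁ = C₁/C₂ = 0.312.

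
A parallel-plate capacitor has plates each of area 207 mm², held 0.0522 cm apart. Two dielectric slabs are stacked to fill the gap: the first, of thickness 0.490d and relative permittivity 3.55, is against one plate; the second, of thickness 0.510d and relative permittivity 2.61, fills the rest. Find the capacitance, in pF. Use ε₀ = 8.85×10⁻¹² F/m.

A = 207 mm² = 2.07×10⁻⁴ m².
Stacked slabs ⇒ two capacitors in series, each with the full plate area.
C₁ = κ₁ε₀A/d₁ = 3.55 × 8.85×10⁻¹² × 2.07×10⁻⁴ / 2.56×10⁻⁴ = 2.54×10⁻¹¹ F.
C₂ = κ₂ε₀A/d₂ = 2.61 × 8.85×10⁻¹² × 2.07×10⁻⁴ / 2.66×10⁻⁴ = 1.80×10⁻¹¹ F.
C = (1/C₁ + 1/C₂)⁻¹ = 1.05×10⁻¹¹ F.

C ≈ 10.5 pF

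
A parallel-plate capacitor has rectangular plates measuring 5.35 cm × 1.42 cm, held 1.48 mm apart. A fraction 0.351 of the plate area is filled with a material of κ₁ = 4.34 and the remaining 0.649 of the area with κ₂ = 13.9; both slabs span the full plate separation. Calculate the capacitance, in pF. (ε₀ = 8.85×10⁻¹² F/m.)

C ≈ 47.9 pF

A = 5.35 × 1.42 cm² = 7.60×10⁻⁴ m².
Side-by-side slabs ⇒ two capacitors in parallel, each spanning the full gap.
C₁ = κ₁ε₀A₁/d = 4.34 × 8.85×10⁻¹² × 2.67×10⁻⁴ / 1.48×10⁻³ = 6.92×10⁻¹² F.
C₂ = κ₂ε₀A₂/d = 13.9 × 8.85×10⁻¹² × 4.93×10⁻⁴ / 1.48×10⁻³ = 4.10×10⁻¹¹ F.
C = C₁ + C₂ = 4.79×10⁻¹¹ F.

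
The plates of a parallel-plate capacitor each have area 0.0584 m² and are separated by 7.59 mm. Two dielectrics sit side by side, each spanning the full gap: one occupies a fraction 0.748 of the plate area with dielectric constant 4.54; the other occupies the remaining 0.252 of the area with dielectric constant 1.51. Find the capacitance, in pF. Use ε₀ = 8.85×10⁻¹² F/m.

C ≈ 257 pF

Side-by-side slabs ⇒ two capacitors in parallel, each spanning the full gap.
C₁ = κ₁ε₀A₁/d = 4.54 × 8.85×10⁻¹² × 4.37×10⁻² / 7.59×10⁻³ = 2.31×10⁻¹⁰ F.
C₂ = κ₂ε₀A₂/d = 1.51 × 8.85×10⁻¹² × 1.47×10⁻² / 7.59×10⁻³ = 2.59×10⁻¹¹ F.
C = C₁ + C₂ = 2.57×10⁻¹⁰ F.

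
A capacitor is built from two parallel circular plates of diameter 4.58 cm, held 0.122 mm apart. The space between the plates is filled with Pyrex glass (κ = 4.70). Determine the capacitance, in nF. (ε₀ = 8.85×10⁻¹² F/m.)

0.562 nF

A = π(4.58/2 cm)² = 1.65×10⁻³ m².
C = κε₀A/d = 4.70 × 8.85×10⁻¹² × 1.65×10⁻³ / 1.22×10⁻⁴ = 5.62×10⁻¹⁰ F.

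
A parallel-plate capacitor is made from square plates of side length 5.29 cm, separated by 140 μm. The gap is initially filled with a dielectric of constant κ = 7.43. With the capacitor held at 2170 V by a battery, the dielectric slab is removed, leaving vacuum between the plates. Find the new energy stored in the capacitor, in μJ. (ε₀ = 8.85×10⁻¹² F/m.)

U ≈ 417 μJ

A = (5.29 cm)² = 2.80×10⁻³ m².
Initially C₁ = κε₀A/d = 7.43 × 8.85×10⁻¹² × 2.80×10⁻³ / 1.40×10⁻⁴ = 1.31×10⁻⁹ F.
U₁ = 3.09×10⁻³ J.
Battery connected ⇒ V is held fixed. C₂ = 0.135 C₁ and U = ½CV², so U₂/U₁ = C₂/C₁ = 0.135.
U₂ = 0.135 × 3.09×10⁻³ = 4.17×10⁻⁴ J.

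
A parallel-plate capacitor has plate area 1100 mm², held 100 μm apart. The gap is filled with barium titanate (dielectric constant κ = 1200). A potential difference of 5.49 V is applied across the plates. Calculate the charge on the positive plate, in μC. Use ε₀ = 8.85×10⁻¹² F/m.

0.641 μC

A = 1100 mm² = 1.10×10⁻³ m².
C = κε₀A/d = 1200 × 8.85×10⁻¹² × 1.10×10⁻³ / 1.00×10⁻⁴ = 1.17×10⁻⁷ F.
Q = CV = 1.17×10⁻⁷ × 5.49 = 6.41×10⁻⁷ C.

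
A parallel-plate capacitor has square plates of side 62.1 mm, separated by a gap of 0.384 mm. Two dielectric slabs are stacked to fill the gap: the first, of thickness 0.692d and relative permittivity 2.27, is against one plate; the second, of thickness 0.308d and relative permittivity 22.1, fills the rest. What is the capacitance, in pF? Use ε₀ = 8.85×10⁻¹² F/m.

279 pF

A = (62.1 mm)² = 3.86×10⁻³ m².
Stacked slabs ⇒ two capacitors in series, each with the full plate area.
C₁ = κ₁ε₀A/d₁ = 2.27 × 8.85×10⁻¹² × 3.86×10⁻³ / 2.66×10⁻⁴ = 2.92×10⁻¹⁰ F.
C₂ = κ₂ε₀A/d₂ = 22.1 × 8.85×10⁻¹² × 3.86×10⁻³ / 1.18×10⁻⁴ = 6.38×10⁻⁹ F.
C = (1/C₁ + 1/C₂)⁻¹ = 2.79×10⁻¹⁰ F.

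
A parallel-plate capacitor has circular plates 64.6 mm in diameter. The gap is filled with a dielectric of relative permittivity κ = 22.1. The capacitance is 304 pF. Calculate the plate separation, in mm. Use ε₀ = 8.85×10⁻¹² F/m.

A = π(64.6/2 mm)² = 3.28×10⁻³ m².
d = κε₀A/C = 22.1 × 8.85×10⁻¹² × 3.28×10⁻³ / 3.04×10⁻¹⁰ = 2.11×10⁻³ m.

d ≈ 2.11 mm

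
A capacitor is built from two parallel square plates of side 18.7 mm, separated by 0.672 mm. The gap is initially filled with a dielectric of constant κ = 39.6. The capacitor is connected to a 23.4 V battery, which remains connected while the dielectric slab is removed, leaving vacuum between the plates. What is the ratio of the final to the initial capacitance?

C = κε₀A/d scales with κ, so C₂/C₁ = 1/κ = 1/39.6 = 0.0253.

C₂/C₁ ≈ 0.0253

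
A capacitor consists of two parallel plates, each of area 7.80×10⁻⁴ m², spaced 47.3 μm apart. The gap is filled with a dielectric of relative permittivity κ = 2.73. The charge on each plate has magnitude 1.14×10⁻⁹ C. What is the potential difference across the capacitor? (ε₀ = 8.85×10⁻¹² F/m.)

C = κε₀A/d = 2.73 × 8.85×10⁻¹² × 7.80×10⁻⁴ / 4.73×10⁻⁵ = 3.98×10⁻¹⁰ F.
V = Q/C = 1.14×10⁻⁹ / 3.98×10⁻¹⁰ = 2.86 V.

2.86 V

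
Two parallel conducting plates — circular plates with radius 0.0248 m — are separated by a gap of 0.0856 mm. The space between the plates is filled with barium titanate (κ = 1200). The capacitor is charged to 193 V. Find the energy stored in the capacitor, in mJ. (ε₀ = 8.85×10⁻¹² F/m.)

U ≈ 4.46 mJ

A = π(0.0248 m)² = 1.93×10⁻³ m².
C = κε₀A/d = 1200 × 8.85×10⁻¹² × 1.93×10⁻³ / 8.56×10⁻⁵ = 2.40×10⁻⁷ F.
U = ½CV² = ½ × 2.40×10⁻⁷ × (193)² = 4.46×10⁻³ J.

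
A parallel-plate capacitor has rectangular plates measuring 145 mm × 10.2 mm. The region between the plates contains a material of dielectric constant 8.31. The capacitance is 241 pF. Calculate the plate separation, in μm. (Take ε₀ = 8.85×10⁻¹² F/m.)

451 μm

A = 145 × 10.2 mm² = 1.48×10⁻³ m².
d = κε₀A/C = 8.31 × 8.85×10⁻¹² × 1.48×10⁻³ / 2.41×10⁻¹⁰ = 4.51×10⁻⁴ m.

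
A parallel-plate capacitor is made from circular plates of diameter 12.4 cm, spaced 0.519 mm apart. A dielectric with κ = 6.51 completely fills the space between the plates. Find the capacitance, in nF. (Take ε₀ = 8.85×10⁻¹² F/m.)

A = π(12.4/2 cm)² = 1.21×10⁻² m².
C = κε₀A/d = 6.51 × 8.85×10⁻¹² × 1.21×10⁻² / 5.19×10⁻⁴ = 1.34×10⁻⁹ F.

C ≈ 1.34 nF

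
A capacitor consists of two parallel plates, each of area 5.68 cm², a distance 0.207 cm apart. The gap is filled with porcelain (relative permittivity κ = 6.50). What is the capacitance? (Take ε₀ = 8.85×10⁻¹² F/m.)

15.8 pF

A = 5.68 cm² = 5.68×10⁻⁴ m².
C = κε₀A/d = 6.50 × 8.85×10⁻¹² × 5.68×10⁻⁴ / 2.07×10⁻³ = 1.58×10⁻¹¹ F.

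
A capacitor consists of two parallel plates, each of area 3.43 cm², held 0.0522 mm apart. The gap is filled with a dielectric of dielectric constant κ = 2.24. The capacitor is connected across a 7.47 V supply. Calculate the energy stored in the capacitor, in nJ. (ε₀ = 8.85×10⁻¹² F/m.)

A = 3.43 cm² = 3.43×10⁻⁴ m².
C = κε₀A/d = 2.24 × 8.85×10⁻¹² × 3.43×10⁻⁴ / 5.22×10⁻⁵ = 1.30×10⁻¹⁰ F.
U = ½CV² = ½ × 1.30×10⁻¹⁰ × (7.47)² = 3.63×10⁻⁹ J.

3.63 nJ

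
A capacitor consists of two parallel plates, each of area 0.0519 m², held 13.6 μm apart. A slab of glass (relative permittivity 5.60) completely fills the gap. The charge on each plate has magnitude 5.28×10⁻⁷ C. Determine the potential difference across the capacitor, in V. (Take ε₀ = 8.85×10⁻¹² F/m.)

C = κε₀A/d = 5.60 × 8.85×10⁻¹² × 5.19×10⁻² / 1.36×10⁻⁵ = 1.89×10⁻⁷ F.
V = Q/C = 5.28×10⁻⁷ / 1.89×10⁻⁷ = 2.79 V.

2.79 V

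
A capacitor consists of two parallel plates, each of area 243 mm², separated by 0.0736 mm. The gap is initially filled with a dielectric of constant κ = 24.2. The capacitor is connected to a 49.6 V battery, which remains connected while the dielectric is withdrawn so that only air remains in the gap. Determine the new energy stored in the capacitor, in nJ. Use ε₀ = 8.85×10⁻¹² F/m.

A = 243 mm² = 2.43×10⁻⁴ m².
Initially C₁ = κε₀A/d = 24.2 × 8.85×10⁻¹² × 2.43×10⁻⁴ / 7.36×10⁻⁵ = 7.07×10⁻¹⁰ F.
U₁ = 8.70×10⁻⁷ J.
Battery connected ⇒ V is held fixed. C₂ = 0.0413 C₁ and U = ½CV², so U₂/U₁ = C₂/C₁ = 0.0413.
U₂ = 0.0413 × 8.70×10⁻⁷ = 3.59×10⁻⁸ J.

35.9 nJ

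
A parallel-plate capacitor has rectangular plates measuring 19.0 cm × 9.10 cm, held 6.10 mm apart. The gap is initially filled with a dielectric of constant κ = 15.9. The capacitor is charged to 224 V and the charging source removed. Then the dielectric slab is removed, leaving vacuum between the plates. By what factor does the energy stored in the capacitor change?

Isolated ⇒ Q is held fixed.
C₂ = 0.0629 C₁ and U = Q²/(2C), so U₂/U₁ = C₁/C₂ = 15.9.

15.9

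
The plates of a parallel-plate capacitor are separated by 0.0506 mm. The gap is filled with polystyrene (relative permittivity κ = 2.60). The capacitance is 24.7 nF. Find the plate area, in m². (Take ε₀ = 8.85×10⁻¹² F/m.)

0.0543 m²

A = Cd/(κε₀) = 2.47×10⁻⁸ × 5.06×10⁻⁵ / (2.60 × 8.85×10⁻¹²) = 5.43×10⁻² m².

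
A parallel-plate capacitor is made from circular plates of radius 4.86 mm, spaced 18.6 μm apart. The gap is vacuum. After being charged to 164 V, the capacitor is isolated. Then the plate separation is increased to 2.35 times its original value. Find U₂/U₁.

2.35

Isolated ⇒ Q is held fixed.
C₂ = 0.426 C₁ and U = Q²/(2C), so U₂/U₁ = C₁/C₂ = 2.35.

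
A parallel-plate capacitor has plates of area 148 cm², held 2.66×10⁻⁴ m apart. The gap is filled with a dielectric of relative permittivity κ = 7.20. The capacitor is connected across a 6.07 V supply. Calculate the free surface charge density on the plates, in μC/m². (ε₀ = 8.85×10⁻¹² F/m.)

1.45 μC/m²

A = 148 cm² = 1.48×10⁻² m².
C = κε₀A/d = 7.20 × 8.85×10⁻¹² × 1.48×10⁻² / 2.66×10⁻⁴ = 3.55×10⁻⁹ F.
σ = Q/A = CV/A = 3.55×10⁻⁹ × 6.07 / 1.48×10⁻² = 1.45×10⁻⁶ C/m².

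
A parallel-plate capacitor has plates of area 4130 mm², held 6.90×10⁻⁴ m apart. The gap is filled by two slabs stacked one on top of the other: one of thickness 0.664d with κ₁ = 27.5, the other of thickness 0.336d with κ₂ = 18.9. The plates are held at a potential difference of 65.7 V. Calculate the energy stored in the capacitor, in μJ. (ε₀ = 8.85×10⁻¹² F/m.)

U ≈ 2.73 μJ

A = 4130 mm² = 4.13×10⁻³ m².
Stacked slabs ⇒ two capacitors in series, each with the full plate area.
C₁ = κ₁ε₀A/d₁ = 27.5 × 8.85×10⁻¹² × 4.13×10⁻³ / 4.58×10⁻⁴ = 2.19×10⁻⁹ F.
C₂ = κ₂ε₀A/d₂ = 18.9 × 8.85×10⁻¹² × 4.13×10⁻³ / 2.32×10⁻⁴ = 2.98×10⁻⁹ F.
C = (1/C₁ + 1/C₂)⁻¹ = 1.26×10⁻⁹ F.
U = ½CV² = ½ × 1.26×10⁻⁹ × (65.7)² = 2.73×10⁻⁶ J.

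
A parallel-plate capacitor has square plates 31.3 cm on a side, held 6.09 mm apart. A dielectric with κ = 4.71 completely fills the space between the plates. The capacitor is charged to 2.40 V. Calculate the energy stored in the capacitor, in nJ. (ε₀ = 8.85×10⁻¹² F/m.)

1.93 nJ

A = (31.3 cm)² = 9.80×10⁻² m².
C = κε₀A/d = 4.71 × 8.85×10⁻¹² × 9.80×10⁻² / 6.09×10⁻³ = 6.71×10⁻¹⁰ F.
U = ½CV² = ½ × 6.71×10⁻¹⁰ × (2.40)² = 1.93×10⁻⁹ J.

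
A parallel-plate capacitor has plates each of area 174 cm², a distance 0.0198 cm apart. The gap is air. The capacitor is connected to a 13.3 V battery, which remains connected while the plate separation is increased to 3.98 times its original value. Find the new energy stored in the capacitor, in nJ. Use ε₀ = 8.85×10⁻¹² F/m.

U ≈ 17.3 nJ

A = 174 cm² = 1.74×10⁻² m².
Initially C₁ = ε₀A/d = 8.85×10⁻¹² × 1.74×10⁻² / 1.98×10⁻⁴ = 7.78×10⁻¹⁰ F.
U₁ = 6.88×10⁻⁸ J.
Battery connected ⇒ V is held fixed. C₂ = 0.251 C₁ and U = ½CV², so U₂/U₁ = C₂/C₁ = 0.251.
U₂ = 0.251 × 6.88×10⁻⁸ = 1.73×10⁻⁸ J.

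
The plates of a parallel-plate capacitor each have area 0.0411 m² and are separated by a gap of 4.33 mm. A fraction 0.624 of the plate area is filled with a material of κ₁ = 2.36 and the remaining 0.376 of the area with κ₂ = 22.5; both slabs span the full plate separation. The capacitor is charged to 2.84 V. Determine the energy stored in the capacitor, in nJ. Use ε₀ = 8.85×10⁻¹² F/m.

3.36 nJ

Side-by-side slabs ⇒ two capacitors in parallel, each spanning the full gap.
C₁ = κ₁ε₀A₁/d = 2.36 × 8.85×10⁻¹² × 2.56×10⁻² / 4.33×10⁻³ = 1.24×10⁻¹⁰ F.
C₂ = κ₂ε₀A₂/d = 22.5 × 8.85×10⁻¹² × 1.55×10⁻² / 4.33×10⁻³ = 7.11×10⁻¹⁰ F.
C = C₁ + C₂ = 8.34×10⁻¹⁰ F.
U = ½CV² = ½ × 8.34×10⁻¹⁰ × (2.84)² = 3.36×10⁻⁹ J.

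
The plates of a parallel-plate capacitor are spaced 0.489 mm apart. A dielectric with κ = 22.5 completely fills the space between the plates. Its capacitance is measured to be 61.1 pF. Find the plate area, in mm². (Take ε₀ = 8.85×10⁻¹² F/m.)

150 mm²

A = Cd/(κε₀) = 6.11×10⁻¹¹ × 4.89×10⁻⁴ / (22.5 × 8.85×10⁻¹²) = 1.50×10⁻⁴ m².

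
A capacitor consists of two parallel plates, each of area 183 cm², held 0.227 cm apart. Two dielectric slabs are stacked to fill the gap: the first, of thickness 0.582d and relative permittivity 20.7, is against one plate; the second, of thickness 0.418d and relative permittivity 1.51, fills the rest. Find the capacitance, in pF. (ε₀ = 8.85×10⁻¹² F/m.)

A = 183 cm² = 1.83×10⁻² m².
Stacked slabs ⇒ two capacitors in series, each with the full plate area.
C₁ = κ₁ε₀A/d₁ = 20.7 × 8.85×10⁻¹² × 1.83×10⁻² / 1.32×10⁻³ = 2.54×10⁻⁹ F.
C₂ = κ₂ε₀A/d₂ = 1.51 × 8.85×10⁻¹² × 1.83×10⁻² / 9.49×10⁻⁴ = 2.58×10⁻¹⁰ F.
C = (1/C₁ + 1/C₂)⁻¹ = 2.34×10⁻¹⁰ F.

234 pF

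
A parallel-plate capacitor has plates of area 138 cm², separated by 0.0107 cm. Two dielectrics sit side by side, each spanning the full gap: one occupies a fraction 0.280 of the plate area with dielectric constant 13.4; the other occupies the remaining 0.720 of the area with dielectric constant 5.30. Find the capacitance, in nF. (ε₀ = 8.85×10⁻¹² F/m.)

A = 138 cm² = 1.38×10⁻² m².
Side-by-side slabs ⇒ two capacitors in parallel, each spanning the full gap.
C₁ = κ₁ε₀A₁/d = 13.4 × 8.85×10⁻¹² × 3.86×10⁻³ / 1.07×10⁻⁴ = 4.28×10⁻⁹ F.
C₂ = κ₂ε₀A₂/d = 5.30 × 8.85×10⁻¹² × 9.94×10⁻³ / 1.07×10⁻⁴ = 4.36×10⁻⁹ F.
C = C₁ + C₂ = 8.64×10⁻⁹ F.

8.64 nF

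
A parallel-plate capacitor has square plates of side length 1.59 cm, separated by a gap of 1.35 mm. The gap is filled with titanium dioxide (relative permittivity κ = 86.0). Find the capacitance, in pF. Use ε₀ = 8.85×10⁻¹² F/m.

C ≈ 143 pF

A = (1.59 cm)² = 2.53×10⁻⁴ m².
C = κε₀A/d = 86.0 × 8.85×10⁻¹² × 2.53×10⁻⁴ / 1.35×10⁻³ = 1.43×10⁻¹⁰ F.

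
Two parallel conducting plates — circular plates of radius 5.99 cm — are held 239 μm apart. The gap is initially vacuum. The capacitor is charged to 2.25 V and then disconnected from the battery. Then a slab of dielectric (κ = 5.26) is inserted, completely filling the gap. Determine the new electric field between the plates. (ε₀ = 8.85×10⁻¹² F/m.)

A = π(5.99 cm)² = 1.13×10⁻² m².
Initially C₁ = ε₀A/d = 8.85×10⁻¹² × 1.13×10⁻² / 2.39×10⁻⁴ = 4.17×10⁻¹⁰ F.
E₁ = 9.41×10³ V/m.
Isolated ⇒ Q is held fixed. V₂ = Q/C₂ = V₁/5.26; E = V/d, so E₂/E₁ = (V₂/V₁)(d₁/d₂) = 0.190.
E₂ = 0.190 × 9.41×10³ = 1.79×10³ V/m.

1.79 kV/m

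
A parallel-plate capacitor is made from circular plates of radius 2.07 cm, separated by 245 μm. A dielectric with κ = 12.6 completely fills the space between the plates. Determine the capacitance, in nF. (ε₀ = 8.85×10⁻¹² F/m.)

0.613 nF

A = π(2.07 cm)² = 1.35×10⁻³ m².
C = κε₀A/d = 12.6 × 8.85×10⁻¹² × 1.35×10⁻³ / 2.45×10⁻⁴ = 6.13×10⁻¹⁰ F.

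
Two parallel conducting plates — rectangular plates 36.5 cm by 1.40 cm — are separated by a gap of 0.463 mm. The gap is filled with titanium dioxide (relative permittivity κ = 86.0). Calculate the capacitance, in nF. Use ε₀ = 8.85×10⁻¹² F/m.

A = 36.5 × 1.40 cm² = 5.11×10⁻³ m².
C = κε₀A/d = 86.0 × 8.85×10⁻¹² × 5.11×10⁻³ / 4.63×10⁻⁴ = 8.40×10⁻⁹ F.

8.40 nF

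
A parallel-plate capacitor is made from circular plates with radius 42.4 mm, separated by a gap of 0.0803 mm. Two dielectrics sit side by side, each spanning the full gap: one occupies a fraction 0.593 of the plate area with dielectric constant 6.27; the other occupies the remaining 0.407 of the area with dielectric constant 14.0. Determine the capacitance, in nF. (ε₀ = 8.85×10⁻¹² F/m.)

A = π(42.4 mm)² = 5.65×10⁻³ m².
Side-by-side slabs ⇒ two capacitors in parallel, each spanning the full gap.
C₁ = κ₁ε₀A₁/d = 6.27 × 8.85×10⁻¹² × 3.35×10⁻³ / 8.03×10⁻⁵ = 2.31×10⁻⁹ F.
C₂ = κ₂ε₀A₂/d = 14.0 × 8.85×10⁻¹² × 2.30×10⁻³ / 8.03×10⁻⁵ = 3.55×10⁻⁹ F.
C = C₁ + C₂ = 5.86×10⁻⁹ F.

5.86 nF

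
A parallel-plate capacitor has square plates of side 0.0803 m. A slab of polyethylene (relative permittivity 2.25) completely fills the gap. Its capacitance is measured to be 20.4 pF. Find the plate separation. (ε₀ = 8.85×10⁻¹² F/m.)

d ≈ 6.29 mm

A = (0.0803 m)² = 6.45×10⁻³ m².
d = κε₀A/C = 2.25 × 8.85×10⁻¹² × 6.45×10⁻³ / 2.04×10⁻¹¹ = 6.29×10⁻³ m.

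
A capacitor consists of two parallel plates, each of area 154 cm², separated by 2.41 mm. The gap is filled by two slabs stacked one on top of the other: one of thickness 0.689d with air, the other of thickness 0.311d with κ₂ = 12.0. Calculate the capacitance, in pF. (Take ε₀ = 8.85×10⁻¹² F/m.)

79.1 pF

A = 154 cm² = 1.54×10⁻² m².
Stacked slabs ⇒ two capacitors in series, each with the full plate area.
C₁ = κ₁ε₀A/d₁ = 1.00 × 8.85×10⁻¹² × 1.54×10⁻² / 1.66×10⁻³ = 8.21×10⁻¹¹ F.
C₂ = κ₂ε₀A/d₂ = 12.0 × 8.85×10⁻¹² × 1.54×10⁻² / 7.50×10⁻⁴ = 2.18×10⁻⁹ F.
C = (1/C₁ + 1/C₂)⁻¹ = 7.91×10⁻¹¹ F.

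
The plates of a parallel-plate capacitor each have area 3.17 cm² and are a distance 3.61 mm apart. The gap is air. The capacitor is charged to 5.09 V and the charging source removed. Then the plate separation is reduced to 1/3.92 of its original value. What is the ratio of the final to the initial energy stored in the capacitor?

U₂/U₁ ≈ 0.255

Isolated ⇒ Q is held fixed.
C₂ = 3.92 C₁ and U = Q²/(2C), so U₂/U₁ = C₁/C₂ = 0.255.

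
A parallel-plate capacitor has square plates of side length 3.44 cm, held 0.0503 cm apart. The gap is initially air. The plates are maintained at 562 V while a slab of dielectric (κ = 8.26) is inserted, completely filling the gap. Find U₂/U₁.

Battery connected ⇒ V is held fixed.
C₂ = 8.26 C₁ and U = ½CV², so U₂/U₁ = C₂/C₁ = 8.26.

U₂/U₁ ≈ 8.26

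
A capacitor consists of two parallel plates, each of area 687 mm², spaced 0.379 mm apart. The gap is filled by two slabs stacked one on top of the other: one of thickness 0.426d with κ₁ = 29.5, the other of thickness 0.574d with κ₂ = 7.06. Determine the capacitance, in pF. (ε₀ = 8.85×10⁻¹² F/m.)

C ≈ 168 pF

A = 687 mm² = 6.87×10⁻⁴ m².
Stacked slabs ⇒ two capacitors in series, each with the full plate area.
C₁ = κ₁ε₀A/d₁ = 29.5 × 8.85×10⁻¹² × 6.87×10⁻⁴ / 1.61×10⁻⁴ = 1.11×10⁻⁹ F.
C₂ = κ₂ε₀A/d₂ = 7.06 × 8.85×10⁻¹² × 6.87×10⁻⁴ / 2.18×10⁻⁴ = 1.97×10⁻¹⁰ F.
C = (1/C₁ + 1/C₂)⁻¹ = 1.68×10⁻¹⁰ F.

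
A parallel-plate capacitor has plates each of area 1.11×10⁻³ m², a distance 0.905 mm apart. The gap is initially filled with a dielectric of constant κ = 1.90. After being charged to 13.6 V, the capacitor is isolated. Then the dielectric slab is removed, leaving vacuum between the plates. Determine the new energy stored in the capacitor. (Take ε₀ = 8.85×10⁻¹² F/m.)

Initially C₁ = κε₀A/d = 1.90 × 8.85×10⁻¹² × 1.11×10⁻³ / 9.05×10⁻⁴ = 2.06×10⁻¹¹ F.
U₁ = 1.91×10⁻⁹ J.
Isolated ⇒ Q is held fixed. C₂ = 0.526 C₁ and U = Q²/(2C), so U₂/U₁ = C₁/C₂ = 1.90.
U₂ = 1.90 × 1.91×10⁻⁹ = 3.62×10⁻⁹ J.

3.62 nJ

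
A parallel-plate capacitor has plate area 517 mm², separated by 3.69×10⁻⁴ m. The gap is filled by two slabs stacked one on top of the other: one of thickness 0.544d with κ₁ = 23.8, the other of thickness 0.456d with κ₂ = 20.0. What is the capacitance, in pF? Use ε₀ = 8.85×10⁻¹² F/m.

A = 517 mm² = 5.17×10⁻⁴ m².
Stacked slabs ⇒ two capacitors in series, each with the full plate area.
C₁ = κ₁ε₀A/d₁ = 23.8 × 8.85×10⁻¹² × 5.17×10⁻⁴ / 2.01×10⁻⁴ = 5.42×10⁻¹⁰ F.
C₂ = κ₂ε₀A/d₂ = 20.0 × 8.85×10⁻¹² × 5.17×10⁻⁴ / 1.68×10⁻⁴ = 5.44×10⁻¹⁰ F.
C = (1/C₁ + 1/C₂)⁻¹ = 2.72×10⁻¹⁰ F.

C ≈ 272 pF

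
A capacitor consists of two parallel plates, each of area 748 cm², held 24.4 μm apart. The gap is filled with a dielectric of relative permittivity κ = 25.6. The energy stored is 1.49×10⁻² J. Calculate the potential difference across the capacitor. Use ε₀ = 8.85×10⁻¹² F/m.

A = 748 cm² = 7.48×10⁻² m².
C = κε₀A/d = 25.6 × 8.85×10⁻¹² × 7.48×10⁻² / 2.44×10⁻⁵ = 6.95×10⁻⁷ F.
V = √(2U/C) = √(2 × 1.49×10⁻² / 6.95×10⁻⁷) = 2.07×10² V.

207 V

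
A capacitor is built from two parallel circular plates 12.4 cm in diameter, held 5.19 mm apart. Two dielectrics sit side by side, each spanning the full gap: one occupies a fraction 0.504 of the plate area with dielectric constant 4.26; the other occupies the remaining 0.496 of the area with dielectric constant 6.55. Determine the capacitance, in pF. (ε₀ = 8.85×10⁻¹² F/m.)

C ≈ 111 pF

A = π(12.4/2 cm)² = 1.21×10⁻² m².
Side-by-side slabs ⇒ two capacitors in parallel, each spanning the full gap.
C₁ = κ₁ε₀A₁/d = 4.26 × 8.85×10⁻¹² × 6.09×10⁻³ / 5.19×10⁻³ = 4.42×10⁻¹¹ F.
C₂ = κ₂ε₀A₂/d = 6.55 × 8.85×10⁻¹² × 5.99×10⁻³ / 5.19×10⁻³ = 6.69×10⁻¹¹ F.
C = C₁ + C₂ = 1.11×10⁻¹⁰ F.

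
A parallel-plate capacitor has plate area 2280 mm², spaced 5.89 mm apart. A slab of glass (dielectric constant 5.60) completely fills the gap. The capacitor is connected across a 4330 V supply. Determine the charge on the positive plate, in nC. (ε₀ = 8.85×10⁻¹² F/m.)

83.1 nC

A = 2280 mm² = 2.28×10⁻³ m².
C = κε₀A/d = 5.60 × 8.85×10⁻¹² × 2.28×10⁻³ / 5.89×10⁻³ = 1.92×10⁻¹¹ F.
Q = CV = 1.92×10⁻¹¹ × 4330 = 8.31×10⁻⁸ C.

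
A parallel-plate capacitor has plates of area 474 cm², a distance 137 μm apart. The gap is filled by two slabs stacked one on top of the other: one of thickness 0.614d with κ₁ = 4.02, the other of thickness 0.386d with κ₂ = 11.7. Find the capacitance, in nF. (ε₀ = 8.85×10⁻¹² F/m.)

16.5 nF

A = 474 cm² = 4.74×10⁻² m².
Stacked slabs ⇒ two capacitors in series, each with the full plate area.
C₁ = κ₁ε₀A/d₁ = 4.02 × 8.85×10⁻¹² × 4.74×10⁻² / 8.41×10⁻⁵ = 2.00×10⁻⁸ F.
C₂ = κ₂ε₀A/d₂ = 11.7 × 8.85×10⁻¹² × 4.74×10⁻² / 5.29×10⁻⁵ = 9.28×10⁻⁸ F.
C = (1/C₁ + 1/C₂)⁻¹ = 1.65×10⁻⁸ F.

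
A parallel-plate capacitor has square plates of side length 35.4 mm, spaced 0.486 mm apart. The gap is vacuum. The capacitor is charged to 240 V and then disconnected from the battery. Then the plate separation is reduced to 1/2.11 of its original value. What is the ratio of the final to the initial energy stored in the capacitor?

0.474

Isolated ⇒ Q is held fixed.
C₂ = 2.11 C₁ and U = Q²/(2C), so U₂/U₁ = C₁/C₂ = 0.474.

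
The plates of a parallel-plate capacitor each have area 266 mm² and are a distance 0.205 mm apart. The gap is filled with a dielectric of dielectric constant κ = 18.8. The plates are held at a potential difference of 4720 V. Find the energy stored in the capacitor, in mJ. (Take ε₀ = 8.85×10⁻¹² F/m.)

2.40 mJ

A = 266 mm² = 2.66×10⁻⁴ m².
C = κε₀A/d = 18.8 × 8.85×10⁻¹² × 2.66×10⁻⁴ / 2.05×10⁻⁴ = 2.16×10⁻¹⁰ F.
U = ½CV² = ½ × 2.16×10⁻¹⁰ × (4720)² = 2.40×10⁻³ J.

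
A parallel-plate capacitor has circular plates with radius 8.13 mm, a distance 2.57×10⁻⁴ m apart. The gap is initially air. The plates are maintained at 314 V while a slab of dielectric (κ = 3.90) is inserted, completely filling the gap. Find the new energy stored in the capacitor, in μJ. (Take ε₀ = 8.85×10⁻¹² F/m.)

U ≈ 1.37 μJ

A = π(8.13 mm)² = 2.08×10⁻⁴ m².
Initially C₁ = ε₀A/d = 8.85×10⁻¹² × 2.08×10⁻⁴ / 2.57×10⁻⁴ = 7.15×10⁻¹² F.
U₁ = 3.53×10⁻⁷ J.
Battery connected ⇒ V is held fixed. C₂ = 3.90 C₁ and U = ½CV², so U₂/U₁ = C₂/C₁ = 3.90.
U₂ = 3.90 × 3.53×10⁻⁷ = 1.37×10⁻⁶ J.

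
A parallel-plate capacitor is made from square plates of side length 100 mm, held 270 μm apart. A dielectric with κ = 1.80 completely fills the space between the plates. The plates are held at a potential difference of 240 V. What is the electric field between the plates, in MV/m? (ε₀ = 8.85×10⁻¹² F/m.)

E ≈ 0.889 MV/m

E = V/d = 240 / 2.70×10⁻⁴ = 8.89×10⁵ V/m.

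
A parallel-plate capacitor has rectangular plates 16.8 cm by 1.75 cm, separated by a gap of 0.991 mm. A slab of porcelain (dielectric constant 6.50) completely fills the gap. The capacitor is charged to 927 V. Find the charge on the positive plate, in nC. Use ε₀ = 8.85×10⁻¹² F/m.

A = 16.8 × 1.75 cm² = 2.94×10⁻³ m².
C = κε₀A/d = 6.50 × 8.85×10⁻¹² × 2.94×10⁻³ / 9.91×10⁻⁴ = 1.71×10⁻¹⁰ F.
Q = CV = 1.71×10⁻¹⁰ × 927 = 1.58×10⁻⁷ C.

Q ≈ 158 nC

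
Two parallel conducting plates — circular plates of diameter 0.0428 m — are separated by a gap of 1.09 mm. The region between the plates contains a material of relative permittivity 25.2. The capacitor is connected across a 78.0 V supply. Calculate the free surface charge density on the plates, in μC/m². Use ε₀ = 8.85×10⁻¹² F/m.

A = π(0.0428/2 m)² = 1.44×10⁻³ m².
C = κε₀A/d = 25.2 × 8.85×10⁻¹² × 1.44×10⁻³ / 1.09×10⁻³ = 2.94×10⁻¹⁰ F.
σ = Q/A = CV/A = 2.94×10⁻¹⁰ × 78.0 / 1.44×10⁻³ = 1.60×10⁻⁵ C/m².

σ ≈ 16.0 μC/m²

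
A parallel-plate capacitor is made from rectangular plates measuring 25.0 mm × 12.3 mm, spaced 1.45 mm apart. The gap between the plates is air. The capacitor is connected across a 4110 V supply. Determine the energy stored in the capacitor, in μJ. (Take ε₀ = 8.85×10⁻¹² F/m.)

A = 25.0 × 12.3 mm² = 3.07×10⁻⁴ m².
C = ε₀A/d = 8.85×10⁻¹² × 3.07×10⁻⁴ / 1.45×10⁻³ = 1.88×10⁻¹² F.
U = ½CV² = ½ × 1.88×10⁻¹² × (4110)² = 1.59×10⁻⁵ J.

15.9 μJ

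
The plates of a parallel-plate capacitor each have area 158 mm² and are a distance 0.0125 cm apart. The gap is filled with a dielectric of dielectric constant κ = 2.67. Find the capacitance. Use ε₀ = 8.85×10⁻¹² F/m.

A = 158 mm² = 1.58×10⁻⁴ m².
C = κε₀A/d = 2.67 × 8.85×10⁻¹² × 1.58×10⁻⁴ / 1.25×10⁻⁴ = 2.99×10⁻¹¹ F.

C ≈ 29.9 pF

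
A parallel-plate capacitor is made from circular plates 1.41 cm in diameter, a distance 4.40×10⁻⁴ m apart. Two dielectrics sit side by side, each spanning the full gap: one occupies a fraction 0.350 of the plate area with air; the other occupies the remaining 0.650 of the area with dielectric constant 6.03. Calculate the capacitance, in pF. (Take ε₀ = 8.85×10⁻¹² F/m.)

C ≈ 13.4 pF

A = π(1.41/2 cm)² = 1.56×10⁻⁴ m².
Side-by-side slabs ⇒ two capacitors in parallel, each spanning the full gap.
C₁ = κ₁ε₀A₁/d = 1.00 × 8.85×10⁻¹² × 5.47×10⁻⁵ / 4.40×10⁻⁴ = 1.10×10⁻¹² F.
C₂ = κ₂ε₀A₂/d = 6.03 × 8.85×10⁻¹² × 1.01×10⁻⁴ / 4.40×10⁻⁴ = 1.23×10⁻¹¹ F.
C = C₁ + C₂ = 1.34×10⁻¹¹ F.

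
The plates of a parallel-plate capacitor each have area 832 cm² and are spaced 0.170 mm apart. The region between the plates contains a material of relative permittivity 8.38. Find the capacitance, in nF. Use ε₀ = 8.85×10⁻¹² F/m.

C ≈ 36.3 nF

A = 832 cm² = 8.32×10⁻² m².
C = κε₀A/d = 8.38 × 8.85×10⁻¹² × 8.32×10⁻² / 1.70×10⁻⁴ = 3.63×10⁻⁸ F.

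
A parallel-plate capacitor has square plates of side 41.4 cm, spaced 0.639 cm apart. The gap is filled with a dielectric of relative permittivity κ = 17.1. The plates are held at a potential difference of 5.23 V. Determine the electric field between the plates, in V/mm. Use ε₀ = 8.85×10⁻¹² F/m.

E ≈ 0.818 V/mm

E = V/d = 5.23 / 6.39×10⁻³ = 8.18×10² V/m.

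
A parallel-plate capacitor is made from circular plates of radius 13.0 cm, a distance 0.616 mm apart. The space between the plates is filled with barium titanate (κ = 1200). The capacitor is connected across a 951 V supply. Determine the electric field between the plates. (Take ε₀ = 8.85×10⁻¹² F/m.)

E ≈ 1.54 MV/m

E = V/d = 951 / 6.16×10⁻⁴ = 1.54×10⁶ V/m.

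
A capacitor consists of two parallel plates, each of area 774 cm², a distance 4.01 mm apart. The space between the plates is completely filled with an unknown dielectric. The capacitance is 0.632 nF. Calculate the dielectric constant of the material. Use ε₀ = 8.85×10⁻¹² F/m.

κ ≈ 3.70

A = 774 cm² = 7.74×10⁻² m².
κ = Cd/(ε₀A) = 6.32×10⁻¹⁰ × 4.01×10⁻³ / (8.85×10⁻¹² × 7.74×10⁻²) = 3.70.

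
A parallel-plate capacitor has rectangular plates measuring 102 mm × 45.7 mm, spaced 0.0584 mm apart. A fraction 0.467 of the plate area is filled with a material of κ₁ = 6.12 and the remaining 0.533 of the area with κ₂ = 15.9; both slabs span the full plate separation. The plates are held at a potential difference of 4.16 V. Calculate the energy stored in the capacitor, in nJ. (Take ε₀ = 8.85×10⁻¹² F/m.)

U ≈ 69.3 nJ

A = 102 × 45.7 mm² = 4.66×10⁻³ m².
Side-by-side slabs ⇒ two capacitors in parallel, each spanning the full gap.
C₁ = κ₁ε₀A₁/d = 6.12 × 8.85×10⁻¹² × 2.18×10⁻³ / 5.84×10⁻⁵ = 2.02×10⁻⁹ F.
C₂ = κ₂ε₀A₂/d = 15.9 × 8.85×10⁻¹² × 2.48×10⁻³ / 5.84×10⁻⁵ = 5.99×10⁻⁹ F.
C = C₁ + C₂ = 8.01×10⁻⁹ F.
U = ½CV² = ½ × 8.01×10⁻⁹ × (4.16)² = 6.93×10⁻⁸ J.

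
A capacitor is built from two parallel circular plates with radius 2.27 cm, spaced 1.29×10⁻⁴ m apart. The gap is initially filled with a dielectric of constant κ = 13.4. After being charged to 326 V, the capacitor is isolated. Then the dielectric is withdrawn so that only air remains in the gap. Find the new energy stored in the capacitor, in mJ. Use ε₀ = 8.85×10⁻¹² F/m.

A = π(2.27 cm)² = 1.62×10⁻³ m².
Initially C₁ = κε₀A/d = 13.4 × 8.85×10⁻¹² × 1.62×10⁻³ / 1.29×10⁻⁴ = 1.49×10⁻⁹ F.
U₁ = 7.91×10⁻⁵ J.
Isolated ⇒ Q is held fixed. C₂ = 0.0746 C₁ and U = Q²/(2C), so U₂/U₁ = C₁/C₂ = 13.4.
U₂ = 13.4 × 7.91×10⁻⁵ = 1.06×10⁻³ J.

U ≈ 1.06 mJ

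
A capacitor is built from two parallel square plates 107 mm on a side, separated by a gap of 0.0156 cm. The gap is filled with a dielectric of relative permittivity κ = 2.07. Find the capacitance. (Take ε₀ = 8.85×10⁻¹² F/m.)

C ≈ 1.34 nF

A = (107 mm)² = 1.14×10⁻² m².
C = κε₀A/d = 2.07 × 8.85×10⁻¹² × 1.14×10⁻² / 1.56×10⁻⁴ = 1.34×10⁻⁹ F.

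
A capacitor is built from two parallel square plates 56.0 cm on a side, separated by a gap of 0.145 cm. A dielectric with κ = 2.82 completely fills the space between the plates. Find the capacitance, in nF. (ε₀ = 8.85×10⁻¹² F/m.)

A = (56.0 cm)² = 0.314 m².
C = κε₀A/d = 2.82 × 8.85×10⁻¹² × 0.314 / 1.45×10⁻³ = 5.40×10⁻⁹ F.

5.40 nF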